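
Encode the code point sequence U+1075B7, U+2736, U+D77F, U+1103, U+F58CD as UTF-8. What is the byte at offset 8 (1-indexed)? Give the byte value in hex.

1-indexed offset 8 is 0-indexed offset 7.
U+1075B7 → 4-byte form F4 87 96 B7 at offsets 0–3.
U+2736 → 3-byte form E2 9C B6 at offsets 4–6.
U+D77F → 3-byte form ED 9D BF at offsets 7–9.
Offset 7 falls in char 3's range; it's byte 1 of ED 9D BF = 0xED.

0xED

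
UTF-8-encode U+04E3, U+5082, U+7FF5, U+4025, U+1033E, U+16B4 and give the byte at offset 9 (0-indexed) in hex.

0x80

U+04E3 → 2-byte form D3 A3 at offsets 0–1.
U+5082 → 3-byte form E5 82 82 at offsets 2–4.
U+7FF5 → 3-byte form E7 BF B5 at offsets 5–7.
U+4025 → 3-byte form E4 80 A5 at offsets 8–10.
Offset 9 falls in char 4's range; it's byte 2 of E4 80 A5 = 0x80.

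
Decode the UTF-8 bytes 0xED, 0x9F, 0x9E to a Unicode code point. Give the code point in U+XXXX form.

U+D7DE

Leading byte 0xED = 11101101 matches 1110xxxx → 3-byte sequence.
Byte 1: 0xED = 11101101, payload 1101 (4 bits).
Byte 2: 0x9F = 10011111 (10xxxxxx ✓), payload 011111.
Byte 3: 0x9E = 10011110 (10xxxxxx ✓), payload 011110.
Concatenate: 1101011111011110 = 0xD7DE (16 bits → U+D7DE).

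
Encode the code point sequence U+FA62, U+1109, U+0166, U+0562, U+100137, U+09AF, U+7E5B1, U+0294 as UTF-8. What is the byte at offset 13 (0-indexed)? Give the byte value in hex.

U+FA62 → 3-byte form EF A9 A2 at offsets 0–2.
U+1109 → 3-byte form E1 84 89 at offsets 3–5.
U+0166 → 2-byte form C5 A6 at offsets 6–7.
U+0562 → 2-byte form D5 A2 at offsets 8–9.
U+100137 → 4-byte form F4 80 84 B7 at offsets 10–13.
Offset 13 falls in char 5's range; it's byte 4 of F4 80 84 B7 = 0xB7.

0xB7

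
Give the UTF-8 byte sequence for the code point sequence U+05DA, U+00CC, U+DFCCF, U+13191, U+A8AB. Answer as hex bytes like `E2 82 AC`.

D7 9A C3 8C F3 9F B3 8F F0 93 86 91 EA A2 AB

U+05DA: 2-byte form → D7 9A.
U+00CC: 2-byte form → C3 8C.
U+DFCCF: 4-byte form → F3 9F B3 8F.
U+13191: 4-byte form → F0 93 86 91.
U+A8AB: 3-byte form → EA A2 AB.
Concatenated (15 bytes): D7 9A C3 8C F3 9F B3 8F F0 93 86 91 EA A2 AB.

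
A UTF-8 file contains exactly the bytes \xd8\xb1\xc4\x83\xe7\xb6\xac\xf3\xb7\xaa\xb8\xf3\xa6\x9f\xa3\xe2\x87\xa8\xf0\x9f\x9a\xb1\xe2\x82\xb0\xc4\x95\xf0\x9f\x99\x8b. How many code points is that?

Byte at offset 0: 0xD8 = 11011000 → 2-byte char (#1). Advance 2.
Byte at offset 2: 0xC4 = 11000100 → 2-byte char (#2). Advance 2.
Byte at offset 4: 0xE7 = 11100111 → 3-byte char (#3). Advance 3.
Byte at offset 7: 0xF3 = 11110011 → 4-byte char (#4). Advance 4.
Byte at offset 11: 0xF3 = 11110011 → 4-byte char (#5). Advance 4.
Byte at offset 15: 0xE2 = 11100010 → 3-byte char (#6). Advance 3.
Byte at offset 18: 0xF0 = 11110000 → 4-byte char (#7). Advance 4.
Byte at offset 22: 0xE2 = 11100010 → 3-byte char (#8). Advance 3.
Byte at offset 25: 0xC4 = 11000100 → 2-byte char (#9). Advance 2.
Byte at offset 27: 0xF0 = 11110000 → 4-byte char (#10). Advance 4.
Reached end at offset 31 after 10 code points.

10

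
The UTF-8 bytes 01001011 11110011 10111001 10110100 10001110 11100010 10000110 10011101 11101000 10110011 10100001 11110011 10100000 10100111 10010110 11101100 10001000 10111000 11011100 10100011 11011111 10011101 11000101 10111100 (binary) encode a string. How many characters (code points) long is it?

9

Byte at offset 0: 0x4B = 01001011 → 1-byte char (#1). Advance 1.
Byte at offset 1: 0xF3 = 11110011 → 4-byte char (#2). Advance 4.
Byte at offset 5: 0xE2 = 11100010 → 3-byte char (#3). Advance 3.
Byte at offset 8: 0xE8 = 11101000 → 3-byte char (#4). Advance 3.
Byte at offset 11: 0xF3 = 11110011 → 4-byte char (#5). Advance 4.
Byte at offset 15: 0xEC = 11101100 → 3-byte char (#6). Advance 3.
Byte at offset 18: 0xDC = 11011100 → 2-byte char (#7). Advance 2.
Byte at offset 20: 0xDF = 11011111 → 2-byte char (#8). Advance 2.
Byte at offset 22: 0xC5 = 11000101 → 2-byte char (#9). Advance 2.
Reached end at offset 24 after 9 code points.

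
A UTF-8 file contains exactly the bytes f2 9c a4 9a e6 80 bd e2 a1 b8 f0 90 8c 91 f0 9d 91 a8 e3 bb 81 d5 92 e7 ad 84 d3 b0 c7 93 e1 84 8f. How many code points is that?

Byte at offset 0: 0xF2 = 11110010 → 4-byte char (#1). Advance 4.
Byte at offset 4: 0xE6 = 11100110 → 3-byte char (#2). Advance 3.
Byte at offset 7: 0xE2 = 11100010 → 3-byte char (#3). Advance 3.
Byte at offset 10: 0xF0 = 11110000 → 4-byte char (#4). Advance 4.
Byte at offset 14: 0xF0 = 11110000 → 4-byte char (#5). Advance 4.
Byte at offset 18: 0xE3 = 11100011 → 3-byte char (#6). Advance 3.
Byte at offset 21: 0xD5 = 11010101 → 2-byte char (#7). Advance 2.
Byte at offset 23: 0xE7 = 11100111 → 3-byte char (#8). Advance 3.
Byte at offset 26: 0xD3 = 11010011 → 2-byte char (#9). Advance 2.
Byte at offset 28: 0xC7 = 11000111 → 2-byte char (#10). Advance 2.
Byte at offset 30: 0xE1 = 11100001 → 3-byte char (#11). Advance 3.
Reached end at offset 33 after 11 code points.

11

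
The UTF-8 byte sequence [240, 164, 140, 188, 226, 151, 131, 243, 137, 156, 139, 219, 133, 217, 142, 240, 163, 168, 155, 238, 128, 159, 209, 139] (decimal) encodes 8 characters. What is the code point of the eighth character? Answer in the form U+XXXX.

U+044B

Offset 0: leading byte 0xF0 = 11110000 → 4-byte char #1 = F0 A4 8C BC.
Offset 4: leading byte 0xE2 = 11100010 → 3-byte char #2 = E2 97 83.
Offset 7: leading byte 0xF3 = 11110011 → 4-byte char #3 = F3 89 9C 8B.
Offset 11: leading byte 0xDB = 11011011 → 2-byte char #4 = DB 85.
Offset 13: leading byte 0xD9 = 11011001 → 2-byte char #5 = D9 8E.
Offset 15: leading byte 0xF0 = 11110000 → 4-byte char #6 = F0 A3 A8 9B.
Offset 19: leading byte 0xEE = 11101110 → 3-byte char #7 = EE 80 9F.
Offset 22: leading byte 0xD1 = 11010001 → 2-byte char #8 = D1 8B.
Leading byte 0xD1 = 11010001 matches 110xxxxx → 2-byte sequence.
Byte 1: 0xD1 = 11010001, payload 10001 (5 bits).
Byte 2: 0x8B = 10001011 (10xxxxxx ✓), payload 001011.
Concatenate: 10001001011 = 0x44B (11 bits → U+044B).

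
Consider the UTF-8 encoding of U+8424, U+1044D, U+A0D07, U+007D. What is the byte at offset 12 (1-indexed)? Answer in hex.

0x7D

1-indexed offset 12 is 0-indexed offset 11.
U+8424 → 3-byte form E8 90 A4 at offsets 0–2.
U+1044D → 4-byte form F0 90 91 8D at offsets 3–6.
U+A0D07 → 4-byte form F2 A0 B4 87 at offsets 7–10.
U+007D → 1-byte form 7D at offsets 11–11.
Offset 11 falls in char 4's range; it's byte 1 of 7D = 0x7D.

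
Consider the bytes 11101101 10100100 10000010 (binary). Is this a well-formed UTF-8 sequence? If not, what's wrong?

invalid (encodes a surrogate (U+D800–U+DFFF))

Structurally a 3-byte sequence; payload = 0xD902.
But 0xD902 is in U+D800–U+DFFF, the surrogate range. Surrogates are not Unicode scalar values and are forbidden in UTF-8.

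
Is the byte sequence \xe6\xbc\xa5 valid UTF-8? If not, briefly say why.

valid

Leading byte 0xE6 = 11100110 → 3-byte form.
Continuation bytes 0xBC=10111100, 0xA5=10100101 all match 10xxxxxx.
Decoded value 0x6F25 is ≥ 0x800 (shortest form) and not a surrogate.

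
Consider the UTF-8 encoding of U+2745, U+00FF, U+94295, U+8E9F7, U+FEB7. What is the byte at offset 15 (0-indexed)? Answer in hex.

0xB7

U+2745 → 3-byte form E2 9D 85 at offsets 0–2.
U+00FF → 2-byte form C3 BF at offsets 3–4.
U+94295 → 4-byte form F2 94 8A 95 at offsets 5–8.
U+8E9F7 → 4-byte form F2 8E A7 B7 at offsets 9–12.
U+FEB7 → 3-byte form EF BA B7 at offsets 13–15.
Offset 15 falls in char 5's range; it's byte 3 of EF BA B7 = 0xB7.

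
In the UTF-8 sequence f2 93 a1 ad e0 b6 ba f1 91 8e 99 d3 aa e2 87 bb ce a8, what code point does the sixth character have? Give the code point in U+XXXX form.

U+03A8

Offset 0: leading byte 0xF2 = 11110010 → 4-byte char #1 = F2 93 A1 AD.
Offset 4: leading byte 0xE0 = 11100000 → 3-byte char #2 = E0 B6 BA.
Offset 7: leading byte 0xF1 = 11110001 → 4-byte char #3 = F1 91 8E 99.
Offset 11: leading byte 0xD3 = 11010011 → 2-byte char #4 = D3 AA.
Offset 13: leading byte 0xE2 = 11100010 → 3-byte char #5 = E2 87 BB.
Offset 16: leading byte 0xCE = 11001110 → 2-byte char #6 = CE A8.
Leading byte 0xCE = 11001110 matches 110xxxxx → 2-byte sequence.
Byte 1: 0xCE = 11001110, payload 01110 (5 bits).
Byte 2: 0xA8 = 10101000 (10xxxxxx ✓), payload 101000.
Concatenate: 01110101000 = 0x3A8 (11 bits → U+03A8).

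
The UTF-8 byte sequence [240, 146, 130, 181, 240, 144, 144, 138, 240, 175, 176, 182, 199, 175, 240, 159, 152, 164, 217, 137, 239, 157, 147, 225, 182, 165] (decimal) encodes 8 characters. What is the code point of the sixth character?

U+0649

Offset 0: leading byte 0xF0 = 11110000 → 4-byte char #1 = F0 92 82 B5.
Offset 4: leading byte 0xF0 = 11110000 → 4-byte char #2 = F0 90 90 8A.
Offset 8: leading byte 0xF0 = 11110000 → 4-byte char #3 = F0 AF B0 B6.
Offset 12: leading byte 0xC7 = 11000111 → 2-byte char #4 = C7 AF.
Offset 14: leading byte 0xF0 = 11110000 → 4-byte char #5 = F0 9F 98 A4.
Offset 18: leading byte 0xD9 = 11011001 → 2-byte char #6 = D9 89.
Leading byte 0xD9 = 11011001 matches 110xxxxx → 2-byte sequence.
Byte 1: 0xD9 = 11011001, payload 11001 (5 bits).
Byte 2: 0x89 = 10001001 (10xxxxxx ✓), payload 001001.
Concatenate: 11001001001 = 0x649 (11 bits → U+0649).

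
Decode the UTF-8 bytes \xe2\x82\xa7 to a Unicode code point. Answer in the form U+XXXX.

U+20A7

Leading byte 0xE2 = 11100010 matches 1110xxxx → 3-byte sequence.
Byte 1: 0xE2 = 11100010, payload 0010 (4 bits).
Byte 2: 0x82 = 10000010 (10xxxxxx ✓), payload 000010.
Byte 3: 0xA7 = 10100111 (10xxxxxx ✓), payload 100111.
Concatenate: 0010000010100111 = 0x20A7 (16 bits → U+20A7).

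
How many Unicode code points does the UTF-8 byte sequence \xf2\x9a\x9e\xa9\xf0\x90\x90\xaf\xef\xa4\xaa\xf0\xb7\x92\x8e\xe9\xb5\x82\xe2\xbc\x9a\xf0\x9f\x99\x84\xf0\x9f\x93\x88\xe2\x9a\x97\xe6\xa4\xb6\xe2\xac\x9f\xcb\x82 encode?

12

Byte at offset 0: 0xF2 = 11110010 → 4-byte char (#1). Advance 4.
Byte at offset 4: 0xF0 = 11110000 → 4-byte char (#2). Advance 4.
Byte at offset 8: 0xEF = 11101111 → 3-byte char (#3). Advance 3.
Byte at offset 11: 0xF0 = 11110000 → 4-byte char (#4). Advance 4.
Byte at offset 15: 0xE9 = 11101001 → 3-byte char (#5). Advance 3.
Byte at offset 18: 0xE2 = 11100010 → 3-byte char (#6). Advance 3.
Byte at offset 21: 0xF0 = 11110000 → 4-byte char (#7). Advance 4.
Byte at offset 25: 0xF0 = 11110000 → 4-byte char (#8). Advance 4.
Byte at offset 29: 0xE2 = 11100010 → 3-byte char (#9). Advance 3.
Byte at offset 32: 0xE6 = 11100110 → 3-byte char (#10). Advance 3.
Byte at offset 35: 0xE2 = 11100010 → 3-byte char (#11). Advance 3.
Byte at offset 38: 0xCB = 11001011 → 2-byte char (#12). Advance 2.
Reached end at offset 40 after 12 code points.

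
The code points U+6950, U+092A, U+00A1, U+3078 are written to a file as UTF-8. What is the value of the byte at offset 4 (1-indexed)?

1-indexed offset 4 is 0-indexed offset 3.
U+6950 → 3-byte form E6 A5 90 at offsets 0–2.
U+092A → 3-byte form E0 A4 AA at offsets 3–5.
Offset 3 falls in char 2's range; it's byte 1 of E0 A4 AA = 0xE0.

0xE0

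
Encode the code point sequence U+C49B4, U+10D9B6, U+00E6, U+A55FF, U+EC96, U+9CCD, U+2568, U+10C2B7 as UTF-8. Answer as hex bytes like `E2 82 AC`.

F3 84 A6 B4 F4 8D A6 B6 C3 A6 F2 A5 97 BF EE B2 96 E9 B3 8D E2 95 A8 F4 8C 8A B7

U+C49B4: 4-byte form → F3 84 A6 B4.
U+10D9B6: 4-byte form → F4 8D A6 B6.
U+00E6: 2-byte form → C3 A6.
U+A55FF: 4-byte form → F2 A5 97 BF.
U+EC96: 3-byte form → EE B2 96.
U+9CCD: 3-byte form → E9 B3 8D.
U+2568: 3-byte form → E2 95 A8.
U+10C2B7: 4-byte form → F4 8C 8A B7.
Concatenated (27 bytes): F3 84 A6 B4 F4 8D A6 B6 C3 A6 F2 A5 97 BF EE B2 96 E9 B3 8D E2 95 A8 F4 8C 8A B7.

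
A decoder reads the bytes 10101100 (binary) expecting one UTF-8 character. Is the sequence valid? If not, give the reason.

invalid (continuation byte with no leading byte)

Byte 0xAC = 10101100 has the form 10xxxxxx — a continuation byte — but there is no preceding leading byte.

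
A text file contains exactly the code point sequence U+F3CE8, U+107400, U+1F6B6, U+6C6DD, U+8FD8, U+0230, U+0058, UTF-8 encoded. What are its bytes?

F3 B3 B3 A8 F4 87 90 80 F0 9F 9A B6 F1 AC 9B 9D E8 BF 98 C8 B0 58

U+F3CE8: 4-byte form → F3 B3 B3 A8.
U+107400: 4-byte form → F4 87 90 80.
U+1F6B6: 4-byte form → F0 9F 9A B6.
U+6C6DD: 4-byte form → F1 AC 9B 9D.
U+8FD8: 3-byte form → E8 BF 98.
U+0230: 2-byte form → C8 B0.
U+0058: 1-byte form → 58.
Concatenated (22 bytes): F3 B3 B3 A8 F4 87 90 80 F0 9F 9A B6 F1 AC 9B 9D E8 BF 98 C8 B0 58.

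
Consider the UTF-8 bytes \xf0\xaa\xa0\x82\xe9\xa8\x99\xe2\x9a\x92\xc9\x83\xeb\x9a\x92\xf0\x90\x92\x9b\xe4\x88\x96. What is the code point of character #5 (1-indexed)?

U+B692

Offset 0: leading byte 0xF0 = 11110000 → 4-byte char #1 = F0 AA A0 82.
Offset 4: leading byte 0xE9 = 11101001 → 3-byte char #2 = E9 A8 99.
Offset 7: leading byte 0xE2 = 11100010 → 3-byte char #3 = E2 9A 92.
Offset 10: leading byte 0xC9 = 11001001 → 2-byte char #4 = C9 83.
Offset 12: leading byte 0xEB = 11101011 → 3-byte char #5 = EB 9A 92.
Leading byte 0xEB = 11101011 matches 1110xxxx → 3-byte sequence.
Byte 1: 0xEB = 11101011, payload 1011 (4 bits).
Byte 2: 0x9A = 10011010 (10xxxxxx ✓), payload 011010.
Byte 3: 0x92 = 10010010 (10xxxxxx ✓), payload 010010.
Concatenate: 1011011010010010 = 0xB692 (16 bits → U+B692).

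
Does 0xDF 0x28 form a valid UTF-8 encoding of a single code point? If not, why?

invalid (non-continuation byte where continuation expected)

Leading byte 0xDF = 11011111 → 2-byte form.
Byte 2 is 0x28 = 00101000, which is not 10xxxxxx — expected a continuation byte.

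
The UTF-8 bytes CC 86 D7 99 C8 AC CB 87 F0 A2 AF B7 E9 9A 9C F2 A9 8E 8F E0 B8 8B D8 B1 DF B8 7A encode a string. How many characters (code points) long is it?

Byte at offset 0: 0xCC = 11001100 → 2-byte char (#1). Advance 2.
Byte at offset 2: 0xD7 = 11010111 → 2-byte char (#2). Advance 2.
Byte at offset 4: 0xC8 = 11001000 → 2-byte char (#3). Advance 2.
Byte at offset 6: 0xCB = 11001011 → 2-byte char (#4). Advance 2.
Byte at offset 8: 0xF0 = 11110000 → 4-byte char (#5). Advance 4.
Byte at offset 12: 0xE9 = 11101001 → 3-byte char (#6). Advance 3.
Byte at offset 15: 0xF2 = 11110010 → 4-byte char (#7). Advance 4.
Byte at offset 19: 0xE0 = 11100000 → 3-byte char (#8). Advance 3.
Byte at offset 22: 0xD8 = 11011000 → 2-byte char (#9). Advance 2.
Byte at offset 24: 0xDF = 11011111 → 2-byte char (#10). Advance 2.
Byte at offset 26: 0x7A = 01111010 → 1-byte char (#11). Advance 1.
Reached end at offset 27 after 11 code points.

11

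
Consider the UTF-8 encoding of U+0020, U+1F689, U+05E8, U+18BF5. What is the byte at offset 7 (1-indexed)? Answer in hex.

0xA8

1-indexed offset 7 is 0-indexed offset 6.
U+0020 → 1-byte form 20 at offsets 0–0.
U+1F689 → 4-byte form F0 9F 9A 89 at offsets 1–4.
U+05E8 → 2-byte form D7 A8 at offsets 5–6.
Offset 6 falls in char 3's range; it's byte 2 of D7 A8 = 0xA8.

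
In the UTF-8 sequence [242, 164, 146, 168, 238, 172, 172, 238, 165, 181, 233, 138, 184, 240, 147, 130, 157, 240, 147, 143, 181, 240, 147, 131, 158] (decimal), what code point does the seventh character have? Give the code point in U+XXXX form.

Offset 0: leading byte 0xF2 = 11110010 → 4-byte char #1 = F2 A4 92 A8.
Offset 4: leading byte 0xEE = 11101110 → 3-byte char #2 = EE AC AC.
Offset 7: leading byte 0xEE = 11101110 → 3-byte char #3 = EE A5 B5.
Offset 10: leading byte 0xE9 = 11101001 → 3-byte char #4 = E9 8A B8.
Offset 13: leading byte 0xF0 = 11110000 → 4-byte char #5 = F0 93 82 9D.
Offset 17: leading byte 0xF0 = 11110000 → 4-byte char #6 = F0 93 8F B5.
Offset 21: leading byte 0xF0 = 11110000 → 4-byte char #7 = F0 93 83 9E.
Leading byte 0xF0 = 11110000 matches 11110xxx → 4-byte sequence.
Byte 1: 0xF0 = 11110000, payload 000 (3 bits).
Byte 2: 0x93 = 10010011 (10xxxxxx ✓), payload 010011.
Byte 3: 0x83 = 10000011 (10xxxxxx ✓), payload 000011.
Byte 4: 0x9E = 10011110 (10xxxxxx ✓), payload 011110.
Concatenate: 000010011000011011110 = 0x130DE (21 bits → U+130DE).

U+130DE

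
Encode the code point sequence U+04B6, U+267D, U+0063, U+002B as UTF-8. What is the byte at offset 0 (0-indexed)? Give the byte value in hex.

U+04B6 → 2-byte form D2 B6 at offsets 0–1.
Offset 0 falls in char 1's range; it's byte 1 of D2 B6 = 0xD2.

0xD2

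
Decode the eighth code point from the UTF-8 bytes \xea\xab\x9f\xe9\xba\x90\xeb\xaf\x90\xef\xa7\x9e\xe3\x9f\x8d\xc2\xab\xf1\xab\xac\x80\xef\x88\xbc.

Offset 0: leading byte 0xEA = 11101010 → 3-byte char #1 = EA AB 9F.
Offset 3: leading byte 0xE9 = 11101001 → 3-byte char #2 = E9 BA 90.
Offset 6: leading byte 0xEB = 11101011 → 3-byte char #3 = EB AF 90.
Offset 9: leading byte 0xEF = 11101111 → 3-byte char #4 = EF A7 9E.
Offset 12: leading byte 0xE3 = 11100011 → 3-byte char #5 = E3 9F 8D.
Offset 15: leading byte 0xC2 = 11000010 → 2-byte char #6 = C2 AB.
Offset 17: leading byte 0xF1 = 11110001 → 4-byte char #7 = F1 AB AC 80.
Offset 21: leading byte 0xEF = 11101111 → 3-byte char #8 = EF 88 BC.
Leading byte 0xEF = 11101111 matches 1110xxxx → 3-byte sequence.
Byte 1: 0xEF = 11101111, payload 1111 (4 bits).
Byte 2: 0x88 = 10001000 (10xxxxxx ✓), payload 001000.
Byte 3: 0xBC = 10111100 (10xxxxxx ✓), payload 111100.
Concatenate: 1111001000111100 = 0xF23C (16 bits → U+F23C).

U+F23C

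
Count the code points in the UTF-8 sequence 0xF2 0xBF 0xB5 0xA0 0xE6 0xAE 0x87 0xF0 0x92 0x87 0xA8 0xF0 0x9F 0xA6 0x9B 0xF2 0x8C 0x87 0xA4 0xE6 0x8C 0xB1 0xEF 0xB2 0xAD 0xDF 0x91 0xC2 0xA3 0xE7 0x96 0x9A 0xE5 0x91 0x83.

Byte at offset 0: 0xF2 = 11110010 → 4-byte char (#1). Advance 4.
Byte at offset 4: 0xE6 = 11100110 → 3-byte char (#2). Advance 3.
Byte at offset 7: 0xF0 = 11110000 → 4-byte char (#3). Advance 4.
Byte at offset 11: 0xF0 = 11110000 → 4-byte char (#4). Advance 4.
Byte at offset 15: 0xF2 = 11110010 → 4-byte char (#5). Advance 4.
Byte at offset 19: 0xE6 = 11100110 → 3-byte char (#6). Advance 3.
Byte at offset 22: 0xEF = 11101111 → 3-byte char (#7). Advance 3.
Byte at offset 25: 0xDF = 11011111 → 2-byte char (#8). Advance 2.
Byte at offset 27: 0xC2 = 11000010 → 2-byte char (#9). Advance 2.
Byte at offset 29: 0xE7 = 11100111 → 3-byte char (#10). Advance 3.
Byte at offset 32: 0xE5 = 11100101 → 3-byte char (#11). Advance 3.
Reached end at offset 35 after 11 code points.

11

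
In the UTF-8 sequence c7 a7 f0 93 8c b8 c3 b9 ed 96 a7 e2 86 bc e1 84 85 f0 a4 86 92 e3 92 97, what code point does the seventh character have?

U+24192

Offset 0: leading byte 0xC7 = 11000111 → 2-byte char #1 = C7 A7.
Offset 2: leading byte 0xF0 = 11110000 → 4-byte char #2 = F0 93 8C B8.
Offset 6: leading byte 0xC3 = 11000011 → 2-byte char #3 = C3 B9.
Offset 8: leading byte 0xED = 11101101 → 3-byte char #4 = ED 96 A7.
Offset 11: leading byte 0xE2 = 11100010 → 3-byte char #5 = E2 86 BC.
Offset 14: leading byte 0xE1 = 11100001 → 3-byte char #6 = E1 84 85.
Offset 17: leading byte 0xF0 = 11110000 → 4-byte char #7 = F0 A4 86 92.
Leading byte 0xF0 = 11110000 matches 11110xxx → 4-byte sequence.
Byte 1: 0xF0 = 11110000, payload 000 (3 bits).
Byte 2: 0xA4 = 10100100 (10xxxxxx ✓), payload 100100.
Byte 3: 0x86 = 10000110 (10xxxxxx ✓), payload 000110.
Byte 4: 0x92 = 10010010 (10xxxxxx ✓), payload 010010.
Concatenate: 000100100000110010010 = 0x24192 (21 bits → U+24192).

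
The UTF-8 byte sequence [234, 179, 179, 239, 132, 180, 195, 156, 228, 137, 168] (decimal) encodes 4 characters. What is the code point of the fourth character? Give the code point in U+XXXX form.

Offset 0: leading byte 0xEA = 11101010 → 3-byte char #1 = EA B3 B3.
Offset 3: leading byte 0xEF = 11101111 → 3-byte char #2 = EF 84 B4.
Offset 6: leading byte 0xC3 = 11000011 → 2-byte char #3 = C3 9C.
Offset 8: leading byte 0xE4 = 11100100 → 3-byte char #4 = E4 89 A8.
Leading byte 0xE4 = 11100100 matches 1110xxxx → 3-byte sequence.
Byte 1: 0xE4 = 11100100, payload 0100 (4 bits).
Byte 2: 0x89 = 10001001 (10xxxxxx ✓), payload 001001.
Byte 3: 0xA8 = 10101000 (10xxxxxx ✓), payload 101000.
Concatenate: 0100001001101000 = 0x4268 (16 bits → U+4268).

U+4268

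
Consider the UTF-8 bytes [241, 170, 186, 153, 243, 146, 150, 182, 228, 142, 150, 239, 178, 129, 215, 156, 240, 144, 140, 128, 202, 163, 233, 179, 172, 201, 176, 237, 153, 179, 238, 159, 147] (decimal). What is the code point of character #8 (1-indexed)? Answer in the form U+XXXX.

Offset 0: leading byte 0xF1 = 11110001 → 4-byte char #1 = F1 AA BA 99.
Offset 4: leading byte 0xF3 = 11110011 → 4-byte char #2 = F3 92 96 B6.
Offset 8: leading byte 0xE4 = 11100100 → 3-byte char #3 = E4 8E 96.
Offset 11: leading byte 0xEF = 11101111 → 3-byte char #4 = EF B2 81.
Offset 14: leading byte 0xD7 = 11010111 → 2-byte char #5 = D7 9C.
Offset 16: leading byte 0xF0 = 11110000 → 4-byte char #6 = F0 90 8C 80.
Offset 20: leading byte 0xCA = 11001010 → 2-byte char #7 = CA A3.
Offset 22: leading byte 0xE9 = 11101001 → 3-byte char #8 = E9 B3 AC.
Leading byte 0xE9 = 11101001 matches 1110xxxx → 3-byte sequence.
Byte 1: 0xE9 = 11101001, payload 1001 (4 bits).
Byte 2: 0xB3 = 10110011 (10xxxxxx ✓), payload 110011.
Byte 3: 0xAC = 10101100 (10xxxxxx ✓), payload 101100.
Concatenate: 1001110011101100 = 0x9CEC (16 bits → U+9CEC).

U+9CEC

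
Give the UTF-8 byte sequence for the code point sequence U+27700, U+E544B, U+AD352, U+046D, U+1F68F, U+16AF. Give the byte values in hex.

U+27700: 4-byte form → F0 A7 9C 80.
U+E544B: 4-byte form → F3 A5 91 8B.
U+AD352: 4-byte form → F2 AD 8D 92.
U+046D: 2-byte form → D1 AD.
U+1F68F: 4-byte form → F0 9F 9A 8F.
U+16AF: 3-byte form → E1 9A AF.
Concatenated (21 bytes): F0 A7 9C 80 F3 A5 91 8B F2 AD 8D 92 D1 AD F0 9F 9A 8F E1 9A AF.

F0 A7 9C 80 F3 A5 91 8B F2 AD 8D 92 D1 AD F0 9F 9A 8F E1 9A AF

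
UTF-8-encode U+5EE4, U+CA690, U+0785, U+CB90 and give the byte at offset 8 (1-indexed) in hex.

0xDE

1-indexed offset 8 is 0-indexed offset 7.
U+5EE4 → 3-byte form E5 BB A4 at offsets 0–2.
U+CA690 → 4-byte form F3 8A 9A 90 at offsets 3–6.
U+0785 → 2-byte form DE 85 at offsets 7–8.
Offset 7 falls in char 3's range; it's byte 1 of DE 85 = 0xDE.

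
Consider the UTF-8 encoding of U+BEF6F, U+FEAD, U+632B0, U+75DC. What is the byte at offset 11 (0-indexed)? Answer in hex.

0xE7

U+BEF6F → 4-byte form F2 BE BD AF at offsets 0–3.
U+FEAD → 3-byte form EF BA AD at offsets 4–6.
U+632B0 → 4-byte form F1 A3 8A B0 at offsets 7–10.
U+75DC → 3-byte form E7 97 9C at offsets 11–13.
Offset 11 falls in char 4's range; it's byte 1 of E7 97 9C = 0xE7.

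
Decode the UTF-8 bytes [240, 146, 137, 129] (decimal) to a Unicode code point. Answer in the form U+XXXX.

U+12241

Leading byte 0xF0 = 11110000 matches 11110xxx → 4-byte sequence.
Byte 1: 0xF0 = 11110000, payload 000 (3 bits).
Byte 2: 0x92 = 10010010 (10xxxxxx ✓), payload 010010.
Byte 3: 0x89 = 10001001 (10xxxxxx ✓), payload 001001.
Byte 4: 0x81 = 10000001 (10xxxxxx ✓), payload 000001.
Concatenate: 000010010001001000001 = 0x12241 (21 bits → U+12241).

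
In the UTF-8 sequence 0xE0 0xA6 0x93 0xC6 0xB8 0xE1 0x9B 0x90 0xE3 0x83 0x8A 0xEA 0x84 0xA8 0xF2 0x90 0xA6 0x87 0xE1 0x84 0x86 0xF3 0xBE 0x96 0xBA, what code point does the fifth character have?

U+A128

Offset 0: leading byte 0xE0 = 11100000 → 3-byte char #1 = E0 A6 93.
Offset 3: leading byte 0xC6 = 11000110 → 2-byte char #2 = C6 B8.
Offset 5: leading byte 0xE1 = 11100001 → 3-byte char #3 = E1 9B 90.
Offset 8: leading byte 0xE3 = 11100011 → 3-byte char #4 = E3 83 8A.
Offset 11: leading byte 0xEA = 11101010 → 3-byte char #5 = EA 84 A8.
Leading byte 0xEA = 11101010 matches 1110xxxx → 3-byte sequence.
Byte 1: 0xEA = 11101010, payload 1010 (4 bits).
Byte 2: 0x84 = 10000100 (10xxxxxx ✓), payload 000100.
Byte 3: 0xA8 = 10101000 (10xxxxxx ✓), payload 101000.
Concatenate: 1010000100101000 = 0xA128 (16 bits → U+A128).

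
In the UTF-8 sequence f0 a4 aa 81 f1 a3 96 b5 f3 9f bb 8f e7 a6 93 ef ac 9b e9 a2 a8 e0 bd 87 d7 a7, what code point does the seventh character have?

Offset 0: leading byte 0xF0 = 11110000 → 4-byte char #1 = F0 A4 AA 81.
Offset 4: leading byte 0xF1 = 11110001 → 4-byte char #2 = F1 A3 96 B5.
Offset 8: leading byte 0xF3 = 11110011 → 4-byte char #3 = F3 9F BB 8F.
Offset 12: leading byte 0xE7 = 11100111 → 3-byte char #4 = E7 A6 93.
Offset 15: leading byte 0xEF = 11101111 → 3-byte char #5 = EF AC 9B.
Offset 18: leading byte 0xE9 = 11101001 → 3-byte char #6 = E9 A2 A8.
Offset 21: leading byte 0xE0 = 11100000 → 3-byte char #7 = E0 BD 87.
Leading byte 0xE0 = 11100000 matches 1110xxxx → 3-byte sequence.
Byte 1: 0xE0 = 11100000, payload 0000 (4 bits).
Byte 2: 0xBD = 10111101 (10xxxxxx ✓), payload 111101.
Byte 3: 0x87 = 10000111 (10xxxxxx ✓), payload 000111.
Concatenate: 0000111101000111 = 0xF47 (16 bits → U+0F47).

U+0F47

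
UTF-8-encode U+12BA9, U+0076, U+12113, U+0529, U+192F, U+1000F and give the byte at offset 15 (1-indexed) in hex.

0xF0

1-indexed offset 15 is 0-indexed offset 14.
U+12BA9 → 4-byte form F0 92 AE A9 at offsets 0–3.
U+0076 → 1-byte form 76 at offsets 4–4.
U+12113 → 4-byte form F0 92 84 93 at offsets 5–8.
U+0529 → 2-byte form D4 A9 at offsets 9–10.
U+192F → 3-byte form E1 A4 AF at offsets 11–13.
U+1000F → 4-byte form F0 90 80 8F at offsets 14–17.
Offset 14 falls in char 6's range; it's byte 1 of F0 90 80 8F = 0xF0.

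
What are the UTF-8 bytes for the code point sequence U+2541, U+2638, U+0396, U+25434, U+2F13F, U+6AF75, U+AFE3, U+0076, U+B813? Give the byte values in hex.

U+2541: 3-byte form → E2 95 81.
U+2638: 3-byte form → E2 98 B8.
U+0396: 2-byte form → CE 96.
U+25434: 4-byte form → F0 A5 90 B4.
U+2F13F: 4-byte form → F0 AF 84 BF.
U+6AF75: 4-byte form → F1 AA BD B5.
U+AFE3: 3-byte form → EA BF A3.
U+0076: 1-byte form → 76.
U+B813: 3-byte form → EB A0 93.
Concatenated (27 bytes): E2 95 81 E2 98 B8 CE 96 F0 A5 90 B4 F0 AF 84 BF F1 AA BD B5 EA BF A3 76 EB A0 93.

E2 95 81 E2 98 B8 CE 96 F0 A5 90 B4 F0 AF 84 BF F1 AA BD B5 EA BF A3 76 EB A0 93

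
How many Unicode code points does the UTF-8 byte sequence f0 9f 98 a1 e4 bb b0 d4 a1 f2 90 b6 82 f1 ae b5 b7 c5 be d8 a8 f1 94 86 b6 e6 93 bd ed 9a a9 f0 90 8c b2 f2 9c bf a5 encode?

Byte at offset 0: 0xF0 = 11110000 → 4-byte char (#1). Advance 4.
Byte at offset 4: 0xE4 = 11100100 → 3-byte char (#2). Advance 3.
Byte at offset 7: 0xD4 = 11010100 → 2-byte char (#3). Advance 2.
Byte at offset 9: 0xF2 = 11110010 → 4-byte char (#4). Advance 4.
Byte at offset 13: 0xF1 = 11110001 → 4-byte char (#5). Advance 4.
Byte at offset 17: 0xC5 = 11000101 → 2-byte char (#6). Advance 2.
Byte at offset 19: 0xD8 = 11011000 → 2-byte char (#7). Advance 2.
Byte at offset 21: 0xF1 = 11110001 → 4-byte char (#8). Advance 4.
Byte at offset 25: 0xE6 = 11100110 → 3-byte char (#9). Advance 3.
Byte at offset 28: 0xED = 11101101 → 3-byte char (#10). Advance 3.
Byte at offset 31: 0xF0 = 11110000 → 4-byte char (#11). Advance 4.
Byte at offset 35: 0xF2 = 11110010 → 4-byte char (#12). Advance 4.
Reached end at offset 39 after 12 code points.

12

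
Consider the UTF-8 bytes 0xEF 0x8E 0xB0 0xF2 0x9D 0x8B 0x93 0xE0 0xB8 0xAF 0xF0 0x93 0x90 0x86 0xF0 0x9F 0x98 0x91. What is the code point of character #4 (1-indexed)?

Offset 0: leading byte 0xEF = 11101111 → 3-byte char #1 = EF 8E B0.
Offset 3: leading byte 0xF2 = 11110010 → 4-byte char #2 = F2 9D 8B 93.
Offset 7: leading byte 0xE0 = 11100000 → 3-byte char #3 = E0 B8 AF.
Offset 10: leading byte 0xF0 = 11110000 → 4-byte char #4 = F0 93 90 86.
Leading byte 0xF0 = 11110000 matches 11110xxx → 4-byte sequence.
Byte 1: 0xF0 = 11110000, payload 000 (3 bits).
Byte 2: 0x93 = 10010011 (10xxxxxx ✓), payload 010011.
Byte 3: 0x90 = 10010000 (10xxxxxx ✓), payload 010000.
Byte 4: 0x86 = 10000110 (10xxxxxx ✓), payload 000110.
Concatenate: 000010011010000000110 = 0x13406 (21 bits → U+13406).

U+13406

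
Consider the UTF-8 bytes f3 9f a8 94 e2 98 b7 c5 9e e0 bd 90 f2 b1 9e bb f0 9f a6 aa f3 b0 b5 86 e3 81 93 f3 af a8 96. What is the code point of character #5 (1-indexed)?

U+B17BB

Offset 0: leading byte 0xF3 = 11110011 → 4-byte char #1 = F3 9F A8 94.
Offset 4: leading byte 0xE2 = 11100010 → 3-byte char #2 = E2 98 B7.
Offset 7: leading byte 0xC5 = 11000101 → 2-byte char #3 = C5 9E.
Offset 9: leading byte 0xE0 = 11100000 → 3-byte char #4 = E0 BD 90.
Offset 12: leading byte 0xF2 = 11110010 → 4-byte char #5 = F2 B1 9E BB.
Leading byte 0xF2 = 11110010 matches 11110xxx → 4-byte sequence.
Byte 1: 0xF2 = 11110010, payload 010 (3 bits).
Byte 2: 0xB1 = 10110001 (10xxxxxx ✓), payload 110001.
Byte 3: 0x9E = 10011110 (10xxxxxx ✓), payload 011110.
Byte 4: 0xBB = 10111011 (10xxxxxx ✓), payload 111011.
Concatenate: 010110001011110111011 = 0xB17BB (21 bits → U+B17BB).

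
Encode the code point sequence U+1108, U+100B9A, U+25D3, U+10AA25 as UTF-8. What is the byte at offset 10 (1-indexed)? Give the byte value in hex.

0x93

1-indexed offset 10 is 0-indexed offset 9.
U+1108 → 3-byte form E1 84 88 at offsets 0–2.
U+100B9A → 4-byte form F4 80 AE 9A at offsets 3–6.
U+25D3 → 3-byte form E2 97 93 at offsets 7–9.
Offset 9 falls in char 3's range; it's byte 3 of E2 97 93 = 0x93.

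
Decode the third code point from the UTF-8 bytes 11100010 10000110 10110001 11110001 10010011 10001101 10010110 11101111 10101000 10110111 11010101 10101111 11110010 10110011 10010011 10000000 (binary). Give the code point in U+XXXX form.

U+FA37

Offset 0: leading byte 0xE2 = 11100010 → 3-byte char #1 = E2 86 B1.
Offset 3: leading byte 0xF1 = 11110001 → 4-byte char #2 = F1 93 8D 96.
Offset 7: leading byte 0xEF = 11101111 → 3-byte char #3 = EF A8 B7.
Leading byte 0xEF = 11101111 matches 1110xxxx → 3-byte sequence.
Byte 1: 0xEF = 11101111, payload 1111 (4 bits).
Byte 2: 0xA8 = 10101000 (10xxxxxx ✓), payload 101000.
Byte 3: 0xB7 = 10110111 (10xxxxxx ✓), payload 110111.
Concatenate: 1111101000110111 = 0xFA37 (16 bits → U+FA37).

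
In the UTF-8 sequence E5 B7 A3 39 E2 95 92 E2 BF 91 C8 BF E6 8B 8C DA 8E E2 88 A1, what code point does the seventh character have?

U+068E

Offset 0: leading byte 0xE5 = 11100101 → 3-byte char #1 = E5 B7 A3.
Offset 3: leading byte 0x39 = 00111001 → 1-byte char #2 = 39.
Offset 4: leading byte 0xE2 = 11100010 → 3-byte char #3 = E2 95 92.
Offset 7: leading byte 0xE2 = 11100010 → 3-byte char #4 = E2 BF 91.
Offset 10: leading byte 0xC8 = 11001000 → 2-byte char #5 = C8 BF.
Offset 12: leading byte 0xE6 = 11100110 → 3-byte char #6 = E6 8B 8C.
Offset 15: leading byte 0xDA = 11011010 → 2-byte char #7 = DA 8E.
Leading byte 0xDA = 11011010 matches 110xxxxx → 2-byte sequence.
Byte 1: 0xDA = 11011010, payload 11010 (5 bits).
Byte 2: 0x8E = 10001110 (10xxxxxx ✓), payload 001110.
Concatenate: 11010001110 = 0x68E (11 bits → U+068E).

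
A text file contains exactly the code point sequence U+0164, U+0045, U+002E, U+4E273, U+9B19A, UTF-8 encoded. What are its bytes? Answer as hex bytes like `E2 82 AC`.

C5 A4 45 2E F1 8E 89 B3 F2 9B 86 9A

U+0164: 2-byte form → C5 A4.
U+0045: 1-byte form → 45.
U+002E: 1-byte form → 2E.
U+4E273: 4-byte form → F1 8E 89 B3.
U+9B19A: 4-byte form → F2 9B 86 9A.
Concatenated (12 bytes): C5 A4 45 2E F1 8E 89 B3 F2 9B 86 9A.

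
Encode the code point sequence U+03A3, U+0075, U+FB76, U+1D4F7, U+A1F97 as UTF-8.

U+03A3: 2-byte form → CE A3.
U+0075: 1-byte form → 75.
U+FB76: 3-byte form → EF AD B6.
U+1D4F7: 4-byte form → F0 9D 93 B7.
U+A1F97: 4-byte form → F2 A1 BE 97.
Concatenated (14 bytes): CE A3 75 EF AD B6 F0 9D 93 B7 F2 A1 BE 97.

CE A3 75 EF AD B6 F0 9D 93 B7 F2 A1 BE 97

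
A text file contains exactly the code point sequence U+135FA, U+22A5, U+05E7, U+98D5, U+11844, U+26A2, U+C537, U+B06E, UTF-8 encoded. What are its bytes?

F0 93 97 BA E2 8A A5 D7 A7 E9 A3 95 F0 91 A1 84 E2 9A A2 EC 94 B7 EB 81 AE

U+135FA: 4-byte form → F0 93 97 BA.
U+22A5: 3-byte form → E2 8A A5.
U+05E7: 2-byte form → D7 A7.
U+98D5: 3-byte form → E9 A3 95.
U+11844: 4-byte form → F0 91 A1 84.
U+26A2: 3-byte form → E2 9A A2.
U+C537: 3-byte form → EC 94 B7.
U+B06E: 3-byte form → EB 81 AE.
Concatenated (25 bytes): F0 93 97 BA E2 8A A5 D7 A7 E9 A3 95 F0 91 A1 84 E2 9A A2 EC 94 B7 EB 81 AE.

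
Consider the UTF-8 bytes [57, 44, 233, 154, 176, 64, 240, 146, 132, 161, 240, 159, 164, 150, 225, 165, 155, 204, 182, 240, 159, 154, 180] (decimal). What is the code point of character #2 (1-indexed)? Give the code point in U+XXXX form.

Offset 0: leading byte 0x39 = 00111001 → 1-byte char #1 = 39.
Offset 1: leading byte 0x2C = 00101100 → 1-byte char #2 = 2C.
Leading byte 0x2C = 00101100 matches 0xxxxxxx → 1-byte sequence.
Byte 1: 0x2C = 00101100, payload 0101100 (7 bits).
Concatenate: 0101100 = 0x2C (7 bits → U+002C).

U+002C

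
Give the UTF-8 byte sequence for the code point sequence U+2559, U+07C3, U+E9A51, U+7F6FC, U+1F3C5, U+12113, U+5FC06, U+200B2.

U+2559: 3-byte form → E2 95 99.
U+07C3: 2-byte form → DF 83.
U+E9A51: 4-byte form → F3 A9 A9 91.
U+7F6FC: 4-byte form → F1 BF 9B BC.
U+1F3C5: 4-byte form → F0 9F 8F 85.
U+12113: 4-byte form → F0 92 84 93.
U+5FC06: 4-byte form → F1 9F B0 86.
U+200B2: 4-byte form → F0 A0 82 B2.
Concatenated (29 bytes): E2 95 99 DF 83 F3 A9 A9 91 F1 BF 9B BC F0 9F 8F 85 F0 92 84 93 F1 9F B0 86 F0 A0 82 B2.

E2 95 99 DF 83 F3 A9 A9 91 F1 BF 9B BC F0 9F 8F 85 F0 92 84 93 F1 9F B0 86 F0 A0 82 B2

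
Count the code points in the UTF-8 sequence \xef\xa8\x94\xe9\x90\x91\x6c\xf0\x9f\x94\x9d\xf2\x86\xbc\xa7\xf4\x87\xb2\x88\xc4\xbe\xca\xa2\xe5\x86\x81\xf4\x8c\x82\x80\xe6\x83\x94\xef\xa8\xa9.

Byte at offset 0: 0xEF = 11101111 → 3-byte char (#1). Advance 3.
Byte at offset 3: 0xE9 = 11101001 → 3-byte char (#2). Advance 3.
Byte at offset 6: 0x6C = 01101100 → 1-byte char (#3). Advance 1.
Byte at offset 7: 0xF0 = 11110000 → 4-byte char (#4). Advance 4.
Byte at offset 11: 0xF2 = 11110010 → 4-byte char (#5). Advance 4.
Byte at offset 15: 0xF4 = 11110100 → 4-byte char (#6). Advance 4.
Byte at offset 19: 0xC4 = 11000100 → 2-byte char (#7). Advance 2.
Byte at offset 21: 0xCA = 11001010 → 2-byte char (#8). Advance 2.
Byte at offset 23: 0xE5 = 11100101 → 3-byte char (#9). Advance 3.
Byte at offset 26: 0xF4 = 11110100 → 4-byte char (#10). Advance 4.
Byte at offset 30: 0xE6 = 11100110 → 3-byte char (#11). Advance 3.
Byte at offset 33: 0xEF = 11101111 → 3-byte char (#12). Advance 3.
Reached end at offset 36 after 12 code points.

12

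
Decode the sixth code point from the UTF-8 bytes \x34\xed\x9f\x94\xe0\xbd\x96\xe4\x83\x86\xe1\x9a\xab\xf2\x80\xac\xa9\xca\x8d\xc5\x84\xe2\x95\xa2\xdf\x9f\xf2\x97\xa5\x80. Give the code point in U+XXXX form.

U+80B29

Offset 0: leading byte 0x34 = 00110100 → 1-byte char #1 = 34.
Offset 1: leading byte 0xED = 11101101 → 3-byte char #2 = ED 9F 94.
Offset 4: leading byte 0xE0 = 11100000 → 3-byte char #3 = E0 BD 96.
Offset 7: leading byte 0xE4 = 11100100 → 3-byte char #4 = E4 83 86.
Offset 10: leading byte 0xE1 = 11100001 → 3-byte char #5 = E1 9A AB.
Offset 13: leading byte 0xF2 = 11110010 → 4-byte char #6 = F2 80 AC A9.
Leading byte 0xF2 = 11110010 matches 11110xxx → 4-byte sequence.
Byte 1: 0xF2 = 11110010, payload 010 (3 bits).
Byte 2: 0x80 = 10000000 (10xxxxxx ✓), payload 000000.
Byte 3: 0xAC = 10101100 (10xxxxxx ✓), payload 101100.
Byte 4: 0xA9 = 10101001 (10xxxxxx ✓), payload 101001.
Concatenate: 010000000101100101001 = 0x80B29 (21 bits → U+80B29).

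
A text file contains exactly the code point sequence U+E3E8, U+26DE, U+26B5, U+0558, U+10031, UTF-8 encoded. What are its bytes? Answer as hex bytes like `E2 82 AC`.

EE 8F A8 E2 9B 9E E2 9A B5 D5 98 F0 90 80 B1

U+E3E8: 3-byte form → EE 8F A8.
U+26DE: 3-byte form → E2 9B 9E.
U+26B5: 3-byte form → E2 9A B5.
U+0558: 2-byte form → D5 98.
U+10031: 4-byte form → F0 90 80 B1.
Concatenated (15 bytes): EE 8F A8 E2 9B 9E E2 9A B5 D5 98 F0 90 80 B1.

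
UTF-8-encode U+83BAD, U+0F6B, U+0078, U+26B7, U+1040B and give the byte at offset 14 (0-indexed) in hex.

U+83BAD → 4-byte form F2 83 AE AD at offsets 0–3.
U+0F6B → 3-byte form E0 BD AB at offsets 4–6.
U+0078 → 1-byte form 78 at offsets 7–7.
U+26B7 → 3-byte form E2 9A B7 at offsets 8–10.
U+1040B → 4-byte form F0 90 90 8B at offsets 11–14.
Offset 14 falls in char 5's range; it's byte 4 of F0 90 90 8B = 0x8B.

0x8B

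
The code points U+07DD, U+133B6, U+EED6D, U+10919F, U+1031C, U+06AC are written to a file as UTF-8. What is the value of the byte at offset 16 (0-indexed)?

0x8C

U+07DD → 2-byte form DF 9D at offsets 0–1.
U+133B6 → 4-byte form F0 93 8E B6 at offsets 2–5.
U+EED6D → 4-byte form F3 AE B5 AD at offsets 6–9.
U+10919F → 4-byte form F4 89 86 9F at offsets 10–13.
U+1031C → 4-byte form F0 90 8C 9C at offsets 14–17.
Offset 16 falls in char 5's range; it's byte 3 of F0 90 8C 9C = 0x8C.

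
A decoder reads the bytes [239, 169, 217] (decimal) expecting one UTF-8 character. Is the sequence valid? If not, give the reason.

invalid (non-continuation byte where continuation expected)

Leading byte 0xEF = 11101111 → 3-byte form.
Byte 3 is 0xD9 = 11011001, which is not 10xxxxxx — expected a continuation byte.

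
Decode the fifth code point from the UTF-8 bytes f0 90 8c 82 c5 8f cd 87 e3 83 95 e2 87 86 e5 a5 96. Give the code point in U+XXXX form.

U+21C6

Offset 0: leading byte 0xF0 = 11110000 → 4-byte char #1 = F0 90 8C 82.
Offset 4: leading byte 0xC5 = 11000101 → 2-byte char #2 = C5 8F.
Offset 6: leading byte 0xCD = 11001101 → 2-byte char #3 = CD 87.
Offset 8: leading byte 0xE3 = 11100011 → 3-byte char #4 = E3 83 95.
Offset 11: leading byte 0xE2 = 11100010 → 3-byte char #5 = E2 87 86.
Leading byte 0xE2 = 11100010 matches 1110xxxx → 3-byte sequence.
Byte 1: 0xE2 = 11100010, payload 0010 (4 bits).
Byte 2: 0x87 = 10000111 (10xxxxxx ✓), payload 000111.
Byte 3: 0x86 = 10000110 (10xxxxxx ✓), payload 000110.
Concatenate: 0010000111000110 = 0x21C6 (16 bits → U+21C6).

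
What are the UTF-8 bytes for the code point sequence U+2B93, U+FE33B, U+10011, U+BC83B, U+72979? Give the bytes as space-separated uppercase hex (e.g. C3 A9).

U+2B93: 3-byte form → E2 AE 93.
U+FE33B: 4-byte form → F3 BE 8C BB.
U+10011: 4-byte form → F0 90 80 91.
U+BC83B: 4-byte form → F2 BC A0 BB.
U+72979: 4-byte form → F1 B2 A5 B9.
Concatenated (19 bytes): E2 AE 93 F3 BE 8C BB F0 90 80 91 F2 BC A0 BB F1 B2 A5 B9.

E2 AE 93 F3 BE 8C BB F0 90 80 91 F2 BC A0 BB F1 B2 A5 B9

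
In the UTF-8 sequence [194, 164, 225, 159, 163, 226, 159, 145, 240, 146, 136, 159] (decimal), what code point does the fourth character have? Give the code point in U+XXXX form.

U+1221F

Offset 0: leading byte 0xC2 = 11000010 → 2-byte char #1 = C2 A4.
Offset 2: leading byte 0xE1 = 11100001 → 3-byte char #2 = E1 9F A3.
Offset 5: leading byte 0xE2 = 11100010 → 3-byte char #3 = E2 9F 91.
Offset 8: leading byte 0xF0 = 11110000 → 4-byte char #4 = F0 92 88 9F.
Leading byte 0xF0 = 11110000 matches 11110xxx → 4-byte sequence.
Byte 1: 0xF0 = 11110000, payload 000 (3 bits).
Byte 2: 0x92 = 10010010 (10xxxxxx ✓), payload 010010.
Byte 3: 0x88 = 10001000 (10xxxxxx ✓), payload 001000.
Byte 4: 0x9F = 10011111 (10xxxxxx ✓), payload 011111.
Concatenate: 000010010001000011111 = 0x1221F (21 bits → U+1221F).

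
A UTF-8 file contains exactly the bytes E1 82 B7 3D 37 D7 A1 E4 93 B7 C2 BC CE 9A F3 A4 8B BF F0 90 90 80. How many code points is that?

Byte at offset 0: 0xE1 = 11100001 → 3-byte char (#1). Advance 3.
Byte at offset 3: 0x3D = 00111101 → 1-byte char (#2). Advance 1.
Byte at offset 4: 0x37 = 00110111 → 1-byte char (#3). Advance 1.
Byte at offset 5: 0xD7 = 11010111 → 2-byte char (#4). Advance 2.
Byte at offset 7: 0xE4 = 11100100 → 3-byte char (#5). Advance 3.
Byte at offset 10: 0xC2 = 11000010 → 2-byte char (#6). Advance 2.
Byte at offset 12: 0xCE = 11001110 → 2-byte char (#7). Advance 2.
Byte at offset 14: 0xF3 = 11110011 → 4-byte char (#8). Advance 4.
Byte at offset 18: 0xF0 = 11110000 → 4-byte char (#9). Advance 4.
Reached end at offset 22 after 9 code points.

9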